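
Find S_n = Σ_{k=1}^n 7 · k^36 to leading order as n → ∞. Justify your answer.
S_n ~ 7 · n^37 / 37

By integral comparison (Euler-Maclaurin), Σ_{k=1}^n 7 · k^36 = 7 · ∫_0^n x^36 dx + O(n^36) = 7 · n^37/37 + O(n^36). (Equivalently, Faulhaber's formula gives the same leading term.)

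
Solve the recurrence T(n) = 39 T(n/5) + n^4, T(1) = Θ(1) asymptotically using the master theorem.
T(n) = Θ(n^4)

log_5 39 ≈ 2.276. f(n) = n^4 dominates n^(log_5 39) since 4 > 2.276, and the regularity condition a·f(n/b) = 39·(n/5)^4 = (39/625)·n^4 ≤ c·f(n) holds with c = 39/625 ≈ 0.0624 < 1. So this is Case 3: T(n) = Θ(f(n)) = Θ(n^4).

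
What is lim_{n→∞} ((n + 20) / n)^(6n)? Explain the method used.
lim = e^120

Rewrite as (1 + 20/n)^(6n). By the standard limit (1 + x/n)^n → e^x, we have (1 + 20/n)^n → e^20, and raising to the 6th power gives e^120.
More precisely, ln[(1 + 20/n)^(6n)] = 6n · ln(1 + 20/n) = 6n · (20/n + O(1/n^2)) = 120 + O(1/n) → 120.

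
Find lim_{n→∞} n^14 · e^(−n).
lim = 0

Exponentials with base > 1 dominate every fixed polynomial: for any fixed c, n^c / e^n → 0 as n → ∞ (e.g. by the ratio test, or since e^n grows faster than any power of n). Hence n^14 · e^(−n) = n^14 / e^n → 0.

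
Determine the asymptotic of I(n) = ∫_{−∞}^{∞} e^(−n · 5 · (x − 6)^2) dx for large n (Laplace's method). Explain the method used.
I(n) = sqrt(π/(5n))

Here φ(x) = 5 · (x − 6)^2 has its unique minimum at x* = 6 with φ(x*) = 0 and φ''(x*) = 10. Laplace's method gives
  I(n) ~ e^(−n φ(x*)) · sqrt(2π / (n · φ''(x*))) = sqrt(2π / (10n)) = sqrt(π/(5n)).
This is exact: substituting u = (x − 6)·sqrt(5n) gives I(n) = (1/sqrt(5n)) ∫_{−∞}^{∞} e^(−u^2) du = sqrt(π/(5n)).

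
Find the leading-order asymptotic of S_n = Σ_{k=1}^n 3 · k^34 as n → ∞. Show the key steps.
S_n ~ 3 · n^35 / 35

By integral comparison (Euler-Maclaurin), Σ_{k=1}^n 3 · k^34 = 3 · ∫_0^n x^34 dx + O(n^34) = 3 · n^35/35 + O(n^34). (Equivalently, Faulhaber's formula gives the same leading term.)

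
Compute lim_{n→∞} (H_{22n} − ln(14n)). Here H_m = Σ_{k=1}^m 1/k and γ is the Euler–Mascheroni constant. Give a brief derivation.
lim = ln(11/7) + γ

By Euler-Maclaurin, H_m = ln m + γ + O(1/m). So
  H_{22n} − ln(14n) = ln(22n) + γ − ln(14n) + O(1/n)
                       = ln(22/14) + γ + O(1/n).
Hence the limit is ln(22/14) + γ (= ln(11/7)).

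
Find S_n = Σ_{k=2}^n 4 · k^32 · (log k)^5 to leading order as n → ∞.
S_n ~ 4 · n^33 · (log n)^5 / 33

By integral comparison, S_n = ∫_1^n 4 · x^32 · (log x)^5 dx + O(n^32 · (log n)^5). For the integral, the leading term of ∫_1^n x^32 (log x)^5 dx is n^33/33 · (log n)^5 (by repeated integration by parts; each step lowers the log-exponent and produces a relatively O(1/log n) correction). Hence S_n ~ 4 · n^33 · (log n)^5 / 33.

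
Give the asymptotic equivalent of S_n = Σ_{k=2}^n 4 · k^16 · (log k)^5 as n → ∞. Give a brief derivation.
S_n ~ 4 · n^17 · (log n)^5 / 17

By integral comparison, S_n = ∫_1^n 4 · x^16 · (log x)^5 dx + O(n^16 · (log n)^5). For the integral, the leading term of ∫_1^n x^16 (log x)^5 dx is n^17/17 · (log n)^5 (by repeated integration by parts; each step lowers the log-exponent and produces a relatively O(1/log n) correction). Hence S_n ~ 4 · n^17 · (log n)^5 / 17.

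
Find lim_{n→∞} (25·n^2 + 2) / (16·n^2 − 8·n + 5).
lim = 25/16

For large n the leading n^2 terms dominate both numerator and denominator. Dividing top and bottom by n^2, every other term tends to 0, leaving 25/16.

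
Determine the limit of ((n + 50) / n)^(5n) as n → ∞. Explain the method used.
lim = e^250

Rewrite as (1 + 50/n)^(5n). By the standard limit (1 + x/n)^n → e^x, we have (1 + 50/n)^n → e^50, and raising to the 5th power gives e^250.
More precisely, ln[(1 + 50/n)^(5n)] = 5n · ln(1 + 50/n) = 5n · (50/n + O(1/n^2)) = 250 + O(1/n) → 250.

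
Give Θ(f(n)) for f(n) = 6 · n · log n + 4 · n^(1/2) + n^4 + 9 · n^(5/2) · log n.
f(n) ∈ Θ(n^4)

Compare the terms by growth order. For large n, n^a · (log n)^b dominates n^a' · (log n)^b' iff a > a', or (a = a' and b > b'). Ranking the 4 terms shows the dominant one is n^4. Hence f(n) ∈ Θ(n^4).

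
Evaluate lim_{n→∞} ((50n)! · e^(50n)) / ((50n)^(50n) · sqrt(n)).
lim = sqrt(2π·50)

Stirling: (50n)! ~ sqrt(2π·50n) · (50n/e)^(50n). Hence
  (50n)! · e^(50n) / (50n)^(50n) ~ sqrt(2π·50n).
Dividing by sqrt(n): sqrt(2π·50n) / sqrt(n) = sqrt(2π·50) · n^((1−1)/2), so the limit is sqrt(2π·50).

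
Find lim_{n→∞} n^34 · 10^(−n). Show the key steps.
lim = 0

Exponentials with base > 1 dominate every fixed polynomial: for any fixed c, n^c / 10^n → 0 as n → ∞ (e.g. by the ratio test, or by writing 10^n = e^(n ln 10) and noting e^(n ln 10) / n^c → ∞). Hence n^34 · 10^(−n) = n^34 / 10^n → 0.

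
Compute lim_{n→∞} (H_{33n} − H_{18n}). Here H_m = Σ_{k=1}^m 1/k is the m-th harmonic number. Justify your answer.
lim = ln(33/18) = ln(11/6)

Euler-Maclaurin gives H_m = ln m + γ + 1/(2m) + O(1/m^2). The γ and O(1/m) terms cancel in the difference:
  H_{33n} − H_{18n} = ln(33n) − ln(18n) + O(1/n) = ln(33/18) + O(1/n).
Hence the limit is ln(33/18) = ln(11/6).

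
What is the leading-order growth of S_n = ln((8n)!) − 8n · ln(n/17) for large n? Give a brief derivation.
S_n ~ 8n · (ln 136 − 1) + O(ln n)

Stirling: ln((8n)!) = 8n ln(8n) − 8n + O(ln n).
  S_n = 8n ln(8n) − 8n − 8n ln(n/17) + O(ln n)
      = 8n ln(8n) − 8n ln n + 8n ln 17 − 8n + O(ln n)
      = 8n ln 8 + 8n ln 17 − 8n + O(ln n)
      = 8n (ln 136 − 1) + O(ln n).
Numerically ln(136) − 1 ≈ 3.9127.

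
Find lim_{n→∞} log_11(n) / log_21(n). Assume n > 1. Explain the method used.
lim = ln(21) / ln(11) = log_11(21)

Change of base: log_11(n) = ln n / ln 11 and log_21(n) = ln n / ln 21. The ratio is (ln n / ln 11) · (ln 21 / ln n) = ln 21 / ln 11, a constant independent of n. So the limit is ln 21 / ln 11 = log_11(21).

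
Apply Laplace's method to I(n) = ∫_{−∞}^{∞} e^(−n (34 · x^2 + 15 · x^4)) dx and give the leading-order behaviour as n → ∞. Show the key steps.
I(n) ~ sqrt(π/(34n))

φ(x) = 34 · x^2 + 15 · x^4 has its unique global minimum at x* = 0 (since φ'(x) = 68x + 60x^3 = 0 only at x = 0 for real x with both coefficients positive, and φ → ∞ as |x| → ∞). At x* = 0, φ(0) = 0 and φ''(0) = 68. Laplace's method then gives
  I(n) ~ sqrt(2π / (n · φ''(0))) · e^(−n φ(0)) = sqrt(2π / (68n)) = sqrt(π/(34n)).
The 15 · x^4 term contributes only at subleading order (an O(1/n) relative correction).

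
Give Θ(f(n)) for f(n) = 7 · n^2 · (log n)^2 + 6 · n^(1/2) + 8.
f(n) ∈ Θ(n^2 · (log n)^2)

Compare the terms by growth order. For large n, n^a · (log n)^b dominates n^a' · (log n)^b' iff a > a', or (a = a' and b > b'). Ranking the 3 terms shows the dominant one is 7 · n^2 · (log n)^2. Hence f(n) ∈ Θ(n^2 · (log n)^2).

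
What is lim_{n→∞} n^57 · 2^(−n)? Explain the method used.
lim = 0

Exponentials with base > 1 dominate every fixed polynomial: for any fixed c, n^c / 2^n → 0 as n → ∞ (e.g. by the ratio test, or by writing 2^n = e^(n ln 2) and noting e^(n ln 2) / n^c → ∞). Hence n^57 · 2^(−n) = n^57 / 2^n → 0.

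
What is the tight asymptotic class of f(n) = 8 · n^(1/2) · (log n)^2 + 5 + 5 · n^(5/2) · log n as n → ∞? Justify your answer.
f(n) ∈ Θ(n^(5/2) · log n)

Compare the terms by growth order. For large n, n^a · (log n)^b dominates n^a' · (log n)^b' iff a > a', or (a = a' and b > b'). Ranking the 3 terms shows the dominant one is 5 · n^(5/2) · log n. Hence f(n) ∈ Θ(n^(5/2) · log n).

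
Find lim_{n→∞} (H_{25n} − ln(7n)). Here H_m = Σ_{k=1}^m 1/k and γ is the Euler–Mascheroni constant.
lim = ln(25/7) + γ

By Euler-Maclaurin, H_m = ln m + γ + O(1/m). So
  H_{25n} − ln(7n) = ln(25n) + γ − ln(7n) + O(1/n)
                       = ln(25/7) + γ + O(1/n).
Hence the limit is ln(25/7) + γ.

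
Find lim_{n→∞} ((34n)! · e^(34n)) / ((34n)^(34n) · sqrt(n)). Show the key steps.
lim = sqrt(2π·34)

Stirling: (34n)! ~ sqrt(2π·34n) · (34n/e)^(34n). Hence
  (34n)! · e^(34n) / (34n)^(34n) ~ sqrt(2π·34n).
Dividing by sqrt(n): sqrt(2π·34n) / sqrt(n) = sqrt(2π·34) · n^((1−1)/2), so the limit is sqrt(2π·34).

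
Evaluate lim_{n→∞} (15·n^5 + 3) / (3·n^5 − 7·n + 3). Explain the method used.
lim = 15/3 = 5

For large n the leading n^5 terms dominate both numerator and denominator. Dividing top and bottom by n^5, every other term tends to 0, leaving 15/3 = 5.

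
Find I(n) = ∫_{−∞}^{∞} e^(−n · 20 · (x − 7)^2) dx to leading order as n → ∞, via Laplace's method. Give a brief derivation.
I(n) = sqrt(π/(20n))

Here φ(x) = 20 · (x − 7)^2 has its unique minimum at x* = 7 with φ(x*) = 0 and φ''(x*) = 40. Laplace's method gives
  I(n) ~ e^(−n φ(x*)) · sqrt(2π / (n · φ''(x*))) = sqrt(2π / (40n)) = sqrt(π/(20n)).
This is exact: substituting u = (x − 7)·sqrt(20n) gives I(n) = (1/sqrt(20n)) ∫_{−∞}^{∞} e^(−u^2) du = sqrt(π/(20n)).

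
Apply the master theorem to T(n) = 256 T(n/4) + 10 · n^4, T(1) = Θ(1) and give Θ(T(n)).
T(n) = Θ(n^4 log n)

log_4 256 = 4, and f(n) = 10 · n^4 = Θ(n^(log_4 256)). This is Case 2 of the master theorem: T(n) = Θ(f(n) · log n) = Θ(n^4 log n).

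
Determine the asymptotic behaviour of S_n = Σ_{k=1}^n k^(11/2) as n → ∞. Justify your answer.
S_n ~ (2/13) · n^(13/2)

Integral comparison: Σ_{k=1}^n k^(11/2) = ∫_0^n x^(11/2) dx + O(n^(11/2)). The integral is n^(1 + 11/2) / (1 + 11/2) = n^((11+2)/2) / ((11+2)/2) = (2/13) · n^(13/2).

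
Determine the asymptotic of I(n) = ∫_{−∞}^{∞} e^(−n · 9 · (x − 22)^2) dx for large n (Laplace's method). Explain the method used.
I(n) = sqrt(π/(9n))

Here φ(x) = 9 · (x − 22)^2 has its unique minimum at x* = 22 with φ(x*) = 0 and φ''(x*) = 18. Laplace's method gives
  I(n) ~ e^(−n φ(x*)) · sqrt(2π / (n · φ''(x*))) = sqrt(2π / (18n)) = sqrt(π/(9n)).
This is exact: substituting u = (x − 22)·sqrt(9n) gives I(n) = (1/sqrt(9n)) ∫_{−∞}^{∞} e^(−u^2) du = sqrt(π/(9n)).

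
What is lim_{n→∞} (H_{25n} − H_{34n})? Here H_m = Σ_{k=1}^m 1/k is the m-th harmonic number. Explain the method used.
lim = ln(25/34)

Euler-Maclaurin gives H_m = ln m + γ + 1/(2m) + O(1/m^2). The γ and O(1/m) terms cancel in the difference:
  H_{25n} − H_{34n} = ln(25n) − ln(34n) + O(1/n) = ln(25/34) + O(1/n).
Hence the limit is ln(25/34).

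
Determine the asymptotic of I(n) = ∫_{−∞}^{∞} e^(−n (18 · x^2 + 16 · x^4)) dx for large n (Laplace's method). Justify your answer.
I(n) ~ sqrt(π/(18n))

φ(x) = 18 · x^2 + 16 · x^4 has its unique global minimum at x* = 0 (since φ'(x) = 36x + 64x^3 = 0 only at x = 0 for real x with both coefficients positive, and φ → ∞ as |x| → ∞). At x* = 0, φ(0) = 0 and φ''(0) = 36. Laplace's method then gives
  I(n) ~ sqrt(2π / (n · φ''(0))) · e^(−n φ(0)) = sqrt(2π / (36n)) = sqrt(π/(18n)).
The 16 · x^4 term contributes only at subleading order (an O(1/n) relative correction).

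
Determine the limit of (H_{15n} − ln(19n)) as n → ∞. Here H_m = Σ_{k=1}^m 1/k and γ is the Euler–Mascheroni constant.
lim = ln(15/19) + γ

By Euler-Maclaurin, H_m = ln m + γ + O(1/m). So
  H_{15n} − ln(19n) = ln(15n) + γ − ln(19n) + O(1/n)
                       = ln(15/19) + γ + O(1/n).
Hence the limit is ln(15/19) + γ.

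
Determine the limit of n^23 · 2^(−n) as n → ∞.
lim = 0

Exponentials with base > 1 dominate every fixed polynomial: for any fixed c, n^c / 2^n → 0 as n → ∞ (e.g. by the ratio test, or by writing 2^n = e^(n ln 2) and noting e^(n ln 2) / n^c → ∞). Hence n^23 · 2^(−n) = n^23 / 2^n → 0.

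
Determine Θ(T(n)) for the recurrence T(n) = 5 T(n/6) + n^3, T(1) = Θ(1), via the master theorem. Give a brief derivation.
T(n) = Θ(n^3)

log_6 5 ≈ 0.898. f(n) = n^3 dominates n^(log_6 5) since 3 > 0.898, and the regularity condition a·f(n/b) = 5·(n/6)^3 = (5/216)·n^3 ≤ c·f(n) holds with c = 5/216 ≈ 0.0231 < 1. So this is Case 3: T(n) = Θ(f(n)) = Θ(n^3).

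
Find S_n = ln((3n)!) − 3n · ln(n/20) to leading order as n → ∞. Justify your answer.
S_n ~ 3n · (ln 60 − 1) + O(ln n)

Stirling: ln((3n)!) = 3n ln(3n) − 3n + O(ln n).
  S_n = 3n ln(3n) − 3n − 3n ln(n/20) + O(ln n)
      = 3n ln(3n) − 3n ln n + 3n ln 20 − 3n + O(ln n)
      = 3n ln 3 + 3n ln 20 − 3n + O(ln n)
      = 3n (ln 60 − 1) + O(ln n).
Numerically ln(60) − 1 ≈ 3.0943.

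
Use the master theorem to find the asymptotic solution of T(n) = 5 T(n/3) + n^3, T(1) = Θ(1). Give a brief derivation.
T(n) = Θ(n^3)

log_3 5 ≈ 1.465. f(n) = n^3 dominates n^(log_3 5) since 3 > 1.465, and the regularity condition a·f(n/b) = 5·(n/3)^3 = (5/27)·n^3 ≤ c·f(n) holds with c = 5/27 ≈ 0.185 < 1. So this is Case 3: T(n) = Θ(f(n)) = Θ(n^3).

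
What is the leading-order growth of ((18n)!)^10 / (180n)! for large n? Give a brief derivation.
((18n)!)^10/(180n)! ~ ((2π·18n)^(9/2) / sqrt(10)) · 10^(−10·18n)  →  0

Write N = 18n. Stirling: N! ~ sqrt(2π N)(N/e)^N and (10N)! ~ sqrt(2π·10N)·(10N/e)^(10N).
  (N!)^10/(10N)! ~ (2π N)^(10/2) (N/e)^(10N) / [sqrt(2π·10N) (10N/e)^(10N)]
     = (2π N)^(10/2) / sqrt(2π·10N) · (N/(10N))^(10N)
     = (2π N)^((10−1)/2) / sqrt(10) · 10^(−10N).
Since 10^10 > 1, the factor 10^(−10N) decays exponentially, so the ratio → 0. Substituting N = 18n gives the stated form.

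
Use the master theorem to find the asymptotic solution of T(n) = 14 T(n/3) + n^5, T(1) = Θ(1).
T(n) = Θ(n^5)

log_3 14 ≈ 2.402. f(n) = n^5 dominates n^(log_3 14) since 5 > 2.402, and the regularity condition a·f(n/b) = 14·(n/3)^5 = (14/243)·n^5 ≤ c·f(n) holds with c = 14/243 ≈ 0.0576 < 1. So this is Case 3: T(n) = Θ(f(n)) = Θ(n^5).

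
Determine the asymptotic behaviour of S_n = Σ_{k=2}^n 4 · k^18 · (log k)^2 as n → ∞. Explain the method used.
S_n ~ 4 · n^19 · (log n)^2 / 19

By integral comparison, S_n = ∫_1^n 4 · x^18 · (log x)^2 dx + O(n^18 · (log n)^2). For the integral, the leading term of ∫_1^n x^18 (log x)^2 dx is n^19/19 · (log n)^2 (by repeated integration by parts; each step lowers the log-exponent and produces a relatively O(1/log n) correction). Hence S_n ~ 4 · n^19 · (log n)^2 / 19.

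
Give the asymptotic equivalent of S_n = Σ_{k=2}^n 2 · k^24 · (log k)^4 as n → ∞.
S_n ~ 2 · n^25 · (log n)^4 / 25

By integral comparison, S_n = ∫_1^n 2 · x^24 · (log x)^4 dx + O(n^24 · (log n)^4). For the integral, the leading term of ∫_1^n x^24 (log x)^4 dx is n^25/25 · (log n)^4 (by repeated integration by parts; each step lowers the log-exponent and produces a relatively O(1/log n) correction). Hence S_n ~ 2 · n^25 · (log n)^4 / 25.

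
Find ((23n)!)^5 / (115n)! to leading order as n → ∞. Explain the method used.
((23n)!)^5/(115n)! ~ ((2π·23n)^(4/2) / sqrt(5)) · 5^(−5·23n)  →  0

Write N = 23n. Stirling: N! ~ sqrt(2π N)(N/e)^N and (5N)! ~ sqrt(2π·5N)·(5N/e)^(5N).
  (N!)^5/(5N)! ~ (2π N)^(5/2) (N/e)^(5N) / [sqrt(2π·5N) (5N/e)^(5N)]
     = (2π N)^(5/2) / sqrt(2π·5N) · (N/(5N))^(5N)
     = (2π N)^((5−1)/2) / sqrt(5) · 5^(−5N).
Since 5^5 > 1, the factor 5^(−5N) decays exponentially, so the ratio → 0. Substituting N = 23n gives the stated form.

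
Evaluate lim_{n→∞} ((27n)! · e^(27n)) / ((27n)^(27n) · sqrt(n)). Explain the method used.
lim = sqrt(2π·27)

Stirling: (27n)! ~ sqrt(2π·27n) · (27n/e)^(27n). Hence
  (27n)! · e^(27n) / (27n)^(27n) ~ sqrt(2π·27n).
Dividing by sqrt(n): sqrt(2π·27n) / sqrt(n) = sqrt(2π·27) · n^((1−1)/2), so the limit is sqrt(2π·27).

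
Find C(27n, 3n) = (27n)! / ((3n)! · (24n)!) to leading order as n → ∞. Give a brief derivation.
C(27n, 3n) ~ (387420489/16777216)^(3n) · sqrt(9/(16π·3n))

Write N = 3n. Apply Stirling to each factorial:
  (9N)! ~ sqrt(2π·9N) · (9N/e)^(9N),
  N! ~ sqrt(2π N) · (N/e)^N,
  (8N)! ~ sqrt(2π·8N) · (8N/e)^(8N).
The exponential factors combine to (9N)^(9N) / (N^N · (8N)^(8N)) = 9^(9N)/8^(8N) = (9^9/8^8)^N = (387420489/16777216)^N.
The square-root prefactors combine to sqrt(2π·9N) / (sqrt(2π N)·sqrt(2π·8N)) = sqrt(9 / (2π·8·N)) = sqrt(9/(16π·3n)).
Substituting N = 3n: C(27n, 3n) ~ (387420489/16777216)^(3n) · sqrt(9/(16π·3n)).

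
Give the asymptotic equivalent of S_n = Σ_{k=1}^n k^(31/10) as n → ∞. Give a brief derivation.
S_n ~ (10/41) · n^(41/10)

Integral comparison: Σ_{k=1}^n k^(31/10) = ∫_0^n x^(31/10) dx + O(n^(31/10)). The integral is n^(1 + 31/10) / (1 + 31/10) = n^((31+10)/10) / ((31+10)/10) = (10/41) · n^(41/10).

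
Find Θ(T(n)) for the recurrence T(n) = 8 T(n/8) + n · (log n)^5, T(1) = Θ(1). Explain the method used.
T(n) = Θ(n · (log n)^6)

Here log_8 8 = 1 and f(n) = n · (log n)^5 = Θ(n^(log_8 8) · (log n)^5). This is the extended Case 2 of the master theorem (f matches the critical exponent up to log factors), giving T(n) = Θ(n^(log_8 8) · (log n)^(5+1)) = Θ(n · (log n)^6).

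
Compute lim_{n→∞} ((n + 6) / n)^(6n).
lim = e^36

Rewrite as (1 + 6/n)^(6n). By the standard limit (1 + x/n)^n → e^x, we have (1 + 6/n)^n → e^6, and raising to the 6th power gives e^36.
More precisely, ln[(1 + 6/n)^(6n)] = 6n · ln(1 + 6/n) = 6n · (6/n + O(1/n^2)) = 36 + O(1/n) → 36.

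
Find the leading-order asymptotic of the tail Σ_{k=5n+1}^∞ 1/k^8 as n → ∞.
Σ_{k>5n} 1/k^8 ~ 1/(7 · (5n)^7)

Compare to the integral: ∫_{5n}^∞ x^(−8) dx = [−x^(−7)/7]_{5n}^∞ = 1/((8−1)·(5n)^7). Euler-Maclaurin then gives
  Σ_{k>5n} 1/k^8 = ∫_{5n}^∞ dx/x^8 − 1/(2·(5n)^8) + O(1/(5n)^9).
(Equivalently this is ζ(8) − Σ_{k≤5n} 1/k^8.)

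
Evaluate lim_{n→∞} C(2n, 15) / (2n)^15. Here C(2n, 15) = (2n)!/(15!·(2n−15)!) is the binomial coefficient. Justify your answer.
lim = 1/15! = 1/1307674368000

With N = 2n → ∞: C(N, 15) / N^15 = [N(N−1)…(N−14)] / (15! · N^15) = (1/15!) · 1 · (1 − 1/(2n)) · … · (1 − 14/(2n)). Each factor → 1 as N → ∞, so the limit is 1/15! = 1/1307674368000.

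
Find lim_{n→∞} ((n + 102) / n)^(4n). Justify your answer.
lim = e^408

Rewrite as (1 + 102/n)^(4n). By the standard limit (1 + x/n)^n → e^x, we have (1 + 102/n)^n → e^102, and raising to the 4th power gives e^408.
More precisely, ln[(1 + 102/n)^(4n)] = 4n · ln(1 + 102/n) = 4n · (102/n + O(1/n^2)) = 408 + O(1/n) → 408.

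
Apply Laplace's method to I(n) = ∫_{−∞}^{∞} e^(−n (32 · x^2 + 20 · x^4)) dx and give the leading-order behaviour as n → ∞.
I(n) ~ sqrt(π/(32n))

φ(x) = 32 · x^2 + 20 · x^4 has its unique global minimum at x* = 0 (since φ'(x) = 64x + 80x^3 = 0 only at x = 0 for real x with both coefficients positive, and φ → ∞ as |x| → ∞). At x* = 0, φ(0) = 0 and φ''(0) = 64. Laplace's method then gives
  I(n) ~ sqrt(2π / (n · φ''(0))) · e^(−n φ(0)) = sqrt(2π / (64n)) = sqrt(π/(32n)).
The 20 · x^4 term contributes only at subleading order (an O(1/n) relative correction).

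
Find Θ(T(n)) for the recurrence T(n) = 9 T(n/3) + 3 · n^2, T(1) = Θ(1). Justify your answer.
T(n) = Θ(n^2 log n)

log_3 9 = 2, and f(n) = 3 · n^2 = Θ(n^(log_3 9)). This is Case 2 of the master theorem: T(n) = Θ(f(n) · log n) = Θ(n^2 log n).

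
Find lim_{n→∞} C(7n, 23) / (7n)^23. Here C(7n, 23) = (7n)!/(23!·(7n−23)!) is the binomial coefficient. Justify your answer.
lim = 1/23! = 1/25852016738884976640000

With N = 7n → ∞: C(N, 23) / N^23 = [N(N−1)…(N−22)] / (23! · N^23) = (1/23!) · 1 · (1 − 1/(7n)) · … · (1 − 22/(7n)). Each factor → 1 as N → ∞, so the limit is 1/23! = 1/25852016738884976640000.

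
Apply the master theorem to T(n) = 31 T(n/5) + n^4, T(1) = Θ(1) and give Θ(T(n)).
T(n) = Θ(n^4)

log_5 31 ≈ 2.134. f(n) = n^4 dominates n^(log_5 31) since 4 > 2.134, and the regularity condition a·f(n/b) = 31·(n/5)^4 = (31/625)·n^4 ≤ c·f(n) holds with c = 31/625 ≈ 0.0496 < 1. So this is Case 3: T(n) = Θ(f(n)) = Θ(n^4).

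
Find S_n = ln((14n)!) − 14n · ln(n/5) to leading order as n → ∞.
S_n ~ 14n · (ln 70 − 1) + O(ln n)

Stirling: ln((14n)!) = 14n ln(14n) − 14n + O(ln n).
  S_n = 14n ln(14n) − 14n − 14n ln(n/5) + O(ln n)
      = 14n ln(14n) − 14n ln n + 14n ln 5 − 14n + O(ln n)
      = 14n ln 14 + 14n ln 5 − 14n + O(ln n)
      = 14n (ln 70 − 1) + O(ln n).
Numerically ln(70) − 1 ≈ 3.2485.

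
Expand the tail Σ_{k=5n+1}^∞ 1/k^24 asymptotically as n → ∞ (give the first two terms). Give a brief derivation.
Σ_{k>5n} 1/k^24 = 1/(23 · (5n)^23) − 1/(2 · (5n)^24) + O(1/(5n)^25)

Compare to the integral: ∫_{5n}^∞ x^(−24) dx = [−x^(−23)/23]_{5n}^∞ = 1/((24−1)·(5n)^23). The Euler-Maclaurin correction adds −f(5n)/2 = −1/(2·(5n)^24). Euler-Maclaurin then gives
  Σ_{k>5n} 1/k^24 = ∫_{5n}^∞ dx/x^24 − 1/(2·(5n)^24) + O(1/(5n)^25).
(Equivalently this is ζ(24) − Σ_{k≤5n} 1/k^24.)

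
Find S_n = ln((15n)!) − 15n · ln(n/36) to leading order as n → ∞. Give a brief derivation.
S_n ~ 15n · (ln 540 − 1) + O(ln n)

Stirling: ln((15n)!) = 15n ln(15n) − 15n + O(ln n).
  S_n = 15n ln(15n) − 15n − 15n ln(n/36) + O(ln n)
      = 15n ln(15n) − 15n ln n + 15n ln 36 − 15n + O(ln n)
      = 15n ln 15 + 15n ln 36 − 15n + O(ln n)
      = 15n (ln 540 − 1) + O(ln n).
Numerically ln(540) − 1 ≈ 5.2916.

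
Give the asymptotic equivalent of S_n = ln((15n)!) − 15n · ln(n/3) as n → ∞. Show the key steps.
S_n ~ 15n · (ln 45 − 1) + O(ln n)

Stirling: ln((15n)!) = 15n ln(15n) − 15n + O(ln n).
  S_n = 15n ln(15n) − 15n − 15n ln(n/3) + O(ln n)
      = 15n ln(15n) − 15n ln n + 15n ln 3 − 15n + O(ln n)
      = 15n ln 15 + 15n ln 3 − 15n + O(ln n)
      = 15n (ln 45 − 1) + O(ln n).
Numerically ln(45) − 1 ≈ 2.8067.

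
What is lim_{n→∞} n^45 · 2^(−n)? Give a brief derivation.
lim = 0

Exponentials with base > 1 dominate every fixed polynomial: for any fixed c, n^c / 2^n → 0 as n → ∞ (e.g. by the ratio test, or by writing 2^n = e^(n ln 2) and noting e^(n ln 2) / n^c → ∞). Hence n^45 · 2^(−n) = n^45 / 2^n → 0.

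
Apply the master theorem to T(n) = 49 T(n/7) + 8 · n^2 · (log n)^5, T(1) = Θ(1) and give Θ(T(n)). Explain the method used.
T(n) = Θ(n^2 · (log n)^6)

Here log_7 49 = 2 and f(n) = 8 · n^2 · (log n)^5 = Θ(n^(log_7 49) · (log n)^5). This is the extended Case 2 of the master theorem (f matches the critical exponent up to log factors), giving T(n) = Θ(n^(log_7 49) · (log n)^(5+1)) = Θ(n^2 · (log n)^6).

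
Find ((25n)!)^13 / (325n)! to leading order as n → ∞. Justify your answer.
((25n)!)^13/(325n)! ~ ((2π·25n)^(12/2) / sqrt(13)) · 13^(−13·25n)  →  0

Write N = 25n. Stirling: N! ~ sqrt(2π N)(N/e)^N and (13N)! ~ sqrt(2π·13N)·(13N/e)^(13N).
  (N!)^13/(13N)! ~ (2π N)^(13/2) (N/e)^(13N) / [sqrt(2π·13N) (13N/e)^(13N)]
     = (2π N)^(13/2) / sqrt(2π·13N) · (N/(13N))^(13N)
     = (2π N)^((13−1)/2) / sqrt(13) · 13^(−13N).
Since 13^13 > 1, the factor 13^(−13N) decays exponentially, so the ratio → 0. Substituting N = 25n gives the stated form.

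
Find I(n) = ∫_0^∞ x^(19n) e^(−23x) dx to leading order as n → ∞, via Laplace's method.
I(n) ~ (sqrt(2π·19n) / 23) · (19n/(23e))^(19n)

Write the integrand as exp(19n ln x − 23x) and set f(x) = 19n ln x − 23x. Then f'(x) = 19n/x − 23 = 0 at x* = 19n/23, and f''(x*) = −19n/x*^2 = −23^2/(19n). Laplace's method (interior maximum) gives
  I(n) ~ e^(f(x*)) · sqrt(2π / |f''(x*)|)
        = exp(19n ln(19n/23) − 19n) · sqrt(2π · 19n / 23^2)
        = (19n/23)^(19n) e^(−19n) · sqrt(2π·19n) / 23
        = (sqrt(2π·19n) / 23) · (19n/(23e))^(19n).
This matches Γ(19n+1)/23^(19n+1) with Stirling applied to Γ.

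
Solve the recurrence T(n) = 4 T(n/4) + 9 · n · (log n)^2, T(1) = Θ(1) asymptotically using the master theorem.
T(n) = Θ(n · (log n)^3)

Here log_4 4 = 1 and f(n) = 9 · n · (log n)^2 = Θ(n^(log_4 4) · (log n)^2). This is the extended Case 2 of the master theorem (f matches the critical exponent up to log factors), giving T(n) = Θ(n^(log_4 4) · (log n)^(2+1)) = Θ(n · (log n)^3).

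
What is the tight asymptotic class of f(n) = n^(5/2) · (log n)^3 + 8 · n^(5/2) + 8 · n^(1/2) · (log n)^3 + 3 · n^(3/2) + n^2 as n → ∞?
f(n) ∈ Θ(n^(5/2) · (log n)^3)

Compare the terms by growth order. For large n, n^a · (log n)^b dominates n^a' · (log n)^b' iff a > a', or (a = a' and b > b'). Ranking the 5 terms shows the dominant one is n^(5/2) · (log n)^3. Hence f(n) ∈ Θ(n^(5/2) · (log n)^3).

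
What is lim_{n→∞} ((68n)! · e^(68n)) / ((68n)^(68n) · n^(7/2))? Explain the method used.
lim = 0

Stirling: (68n)! ~ sqrt(2π·68n) · (68n/e)^(68n). Hence
  (68n)! · e^(68n) / (68n)^(68n) ~ sqrt(2π·68n).
Dividing by n^(7/2): sqrt(2π·68n) / n^(7/2) = sqrt(2π·68) · n^((1−7)/2), so the expression behaves like sqrt(2π·68) · n^((1−7)/2) → 0.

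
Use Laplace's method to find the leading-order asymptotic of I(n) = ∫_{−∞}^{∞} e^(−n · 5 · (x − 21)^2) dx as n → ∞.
I(n) = sqrt(π/(5n))

Here φ(x) = 5 · (x − 21)^2 has its unique minimum at x* = 21 with φ(x*) = 0 and φ''(x*) = 10. Laplace's method gives
  I(n) ~ e^(−n φ(x*)) · sqrt(2π / (n · φ''(x*))) = sqrt(2π / (10n)) = sqrt(π/(5n)).
This is exact: substituting u = (x − 21)·sqrt(5n) gives I(n) = (1/sqrt(5n)) ∫_{−∞}^{∞} e^(−u^2) du = sqrt(π/(5n)).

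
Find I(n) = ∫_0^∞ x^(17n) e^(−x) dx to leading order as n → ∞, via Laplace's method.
I(n) ~ sqrt(2π·17n) · (17n/e)^(17n)

Write the integrand as exp(17n ln x − x) and set f(x) = 17n ln x − x. Then f'(x) = 17n/x − 1 = 0 at x* = 17n, and f''(x*) = −17n/x*^2 = −1/(17n). Laplace's method (interior maximum) gives
  I(n) ~ e^(f(x*)) · sqrt(2π / |f''(x*)|)
        = exp(17n ln(17n) − 17n) · sqrt(2π · 17n)
        = (17n)^(17n) e^(−17n) · sqrt(2π·17n)
        = sqrt(2π·17n) · (17n/e)^(17n).
This matches Γ(17n+1) with Stirling applied to Γ.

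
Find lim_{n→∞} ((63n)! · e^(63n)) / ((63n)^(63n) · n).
lim = 0

Stirling: (63n)! ~ sqrt(2π·63n) · (63n/e)^(63n). Hence
  (63n)! · e^(63n) / (63n)^(63n) ~ sqrt(2π·63n).
Dividing by n: sqrt(2π·63n) / n = sqrt(2π·63) · n^((1−2)/2), so the expression behaves like sqrt(2π·63) · n^((1−2)/2) → 0.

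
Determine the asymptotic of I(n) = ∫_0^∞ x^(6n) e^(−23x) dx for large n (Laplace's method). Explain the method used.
I(n) ~ (sqrt(2π·6n) / 23) · (6n/(23e))^(6n)

Write the integrand as exp(6n ln x − 23x) and set f(x) = 6n ln x − 23x. Then f'(x) = 6n/x − 23 = 0 at x* = 6n/23, and f''(x*) = −6n/x*^2 = −23^2/(6n). Laplace's method (interior maximum) gives
  I(n) ~ e^(f(x*)) · sqrt(2π / |f''(x*)|)
        = exp(6n ln(6n/23) − 6n) · sqrt(2π · 6n / 23^2)
        = (6n/23)^(6n) e^(−6n) · sqrt(2π·6n) / 23
        = (sqrt(2π·6n) / 23) · (6n/(23e))^(6n).
This matches Γ(6n+1)/23^(6n+1) with Stirling applied to Γ.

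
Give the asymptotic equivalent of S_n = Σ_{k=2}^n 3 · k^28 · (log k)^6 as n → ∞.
S_n ~ 3 · n^29 · (log n)^6 / 29

By integral comparison, S_n = ∫_1^n 3 · x^28 · (log x)^6 dx + O(n^28 · (log n)^6). For the integral, the leading term of ∫_1^n x^28 (log x)^6 dx is n^29/29 · (log n)^6 (by repeated integration by parts; each step lowers the log-exponent and produces a relatively O(1/log n) correction). Hence S_n ~ 3 · n^29 · (log n)^6 / 29.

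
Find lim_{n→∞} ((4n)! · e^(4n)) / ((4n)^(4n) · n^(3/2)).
lim = 0

Stirling: (4n)! ~ sqrt(2π·4n) · (4n/e)^(4n). Hence
  (4n)! · e^(4n) / (4n)^(4n) ~ sqrt(2π·4n).
Dividing by n^(3/2): sqrt(2π·4n) / n^(3/2) = sqrt(2π·4) · n^((1−3)/2), so the expression behaves like sqrt(2π·4) · n^((1−3)/2) → 0.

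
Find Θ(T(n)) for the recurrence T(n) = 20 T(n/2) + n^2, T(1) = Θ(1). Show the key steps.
T(n) = Θ(n^(log_2 20))

Master theorem: compare f(n) = n^2 to n^(log_2 20) where log_2 20 ≈ 4.322. Since 2 < log_2 20, we have f(n) = O(n^(log_2 20 − ε)) for some ε > 0 — Case 1. Hence T(n) = Θ(n^(log_2 20)).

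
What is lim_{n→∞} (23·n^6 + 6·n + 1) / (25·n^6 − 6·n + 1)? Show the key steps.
lim = 23/25

For large n the leading n^6 terms dominate both numerator and denominator. Dividing top and bottom by n^6, every other term tends to 0, leaving 23/25.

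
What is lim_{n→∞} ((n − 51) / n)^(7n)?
lim = e^(−357)

Rewrite as (1 − 51/n)^(7n). By the standard limit (1 + x/n)^n → e^x, we have (1 − 51/n)^n → e^(−51), and raising to the 7th power gives e^(−357).
More precisely, ln[(1 − 51/n)^(7n)] = 7n · ln(1 − 51/n) = 7n · (-51/n + O(1/n^2)) = -357 + O(1/n) → -357.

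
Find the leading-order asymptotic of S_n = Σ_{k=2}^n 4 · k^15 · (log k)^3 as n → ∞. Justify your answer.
S_n ~ n^16 · (log n)^3 / 4

By integral comparison, S_n = ∫_1^n 4 · x^15 · (log x)^3 dx + O(n^15 · (log n)^3). For the integral, the leading term of ∫_1^n x^15 (log x)^3 dx is n^16/16 · (log n)^3 (by repeated integration by parts; each step lowers the log-exponent and produces a relatively O(1/log n) correction). Hence S_n ~ n^16 · (log n)^3 / 4.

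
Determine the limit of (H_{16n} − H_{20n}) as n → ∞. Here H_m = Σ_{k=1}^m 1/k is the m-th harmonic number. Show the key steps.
lim = ln(16/20) = ln(4/5)

Euler-Maclaurin gives H_m = ln m + γ + 1/(2m) + O(1/m^2). The γ and O(1/m) terms cancel in the difference:
  H_{16n} − H_{20n} = ln(16n) − ln(20n) + O(1/n) = ln(16/20) + O(1/n).
Hence the limit is ln(16/20) = ln(4/5).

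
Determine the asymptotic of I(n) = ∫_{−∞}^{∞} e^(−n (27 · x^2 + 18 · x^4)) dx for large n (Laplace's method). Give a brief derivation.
I(n) ~ sqrt(π/(27n))

φ(x) = 27 · x^2 + 18 · x^4 has its unique global minimum at x* = 0 (since φ'(x) = 54x + 72x^3 = 0 only at x = 0 for real x with both coefficients positive, and φ → ∞ as |x| → ∞). At x* = 0, φ(0) = 0 and φ''(0) = 54. Laplace's method then gives
  I(n) ~ sqrt(2π / (n · φ''(0))) · e^(−n φ(0)) = sqrt(2π / (54n)) = sqrt(π/(27n)).
The 18 · x^4 term contributes only at subleading order (an O(1/n) relative correction).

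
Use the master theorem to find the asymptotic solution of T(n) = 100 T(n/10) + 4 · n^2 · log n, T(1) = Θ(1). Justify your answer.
T(n) = Θ(n^2 · (log n)^2)

Here log_10 100 = 2 and f(n) = 4 · n^2 · log n = Θ(n^(log_10 100) · (log n)^1). This is the extended Case 2 of the master theorem (f matches the critical exponent up to log factors), giving T(n) = Θ(n^(log_10 100) · (log n)^(1+1)) = Θ(n^2 · (log n)^2).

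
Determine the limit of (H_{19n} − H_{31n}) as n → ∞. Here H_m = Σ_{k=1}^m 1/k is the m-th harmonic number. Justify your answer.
lim = ln(19/31)

Euler-Maclaurin gives H_m = ln m + γ + 1/(2m) + O(1/m^2). The γ and O(1/m) terms cancel in the difference:
  H_{19n} − H_{31n} = ln(19n) − ln(31n) + O(1/n) = ln(19/31) + O(1/n).
Hence the limit is ln(19/31).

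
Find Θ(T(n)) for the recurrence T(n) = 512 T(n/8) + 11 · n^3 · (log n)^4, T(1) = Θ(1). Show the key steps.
T(n) = Θ(n^3 · (log n)^5)

Here log_8 512 = 3 and f(n) = 11 · n^3 · (log n)^4 = Θ(n^(log_8 512) · (log n)^4). This is the extended Case 2 of the master theorem (f matches the critical exponent up to log factors), giving T(n) = Θ(n^(log_8 512) · (log n)^(4+1)) = Θ(n^3 · (log n)^5).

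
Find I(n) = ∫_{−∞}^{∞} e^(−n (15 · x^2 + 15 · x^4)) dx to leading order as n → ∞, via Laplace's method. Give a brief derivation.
I(n) ~ sqrt(π/(15n))

φ(x) = 15 · x^2 + 15 · x^4 has its unique global minimum at x* = 0 (since φ'(x) = 30x + 60x^3 = 0 only at x = 0 for real x with both coefficients positive, and φ → ∞ as |x| → ∞). At x* = 0, φ(0) = 0 and φ''(0) = 30. Laplace's method then gives
  I(n) ~ sqrt(2π / (n · φ''(0))) · e^(−n φ(0)) = sqrt(2π / (30n)) = sqrt(π/(15n)).
The 15 · x^4 term contributes only at subleading order (an O(1/n) relative correction).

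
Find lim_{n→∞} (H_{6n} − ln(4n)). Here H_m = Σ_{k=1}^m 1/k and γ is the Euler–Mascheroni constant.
lim = ln(3/2) + γ

By Euler-Maclaurin, H_m = ln m + γ + O(1/m). So
  H_{6n} − ln(4n) = ln(6n) + γ − ln(4n) + O(1/n)
                       = ln(6/4) + γ + O(1/n).
Hence the limit is ln(6/4) + γ (= ln(3/2)).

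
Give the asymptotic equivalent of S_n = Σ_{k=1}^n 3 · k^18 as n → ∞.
S_n ~ 3 · n^19 / 19

By integral comparison (Euler-Maclaurin), Σ_{k=1}^n 3 · k^18 = 3 · ∫_0^n x^18 dx + O(n^18) = 3 · n^19/19 + O(n^18). (Equivalently, Faulhaber's formula gives the same leading term.)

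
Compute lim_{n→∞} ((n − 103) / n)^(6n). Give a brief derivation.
lim = e^(−618)

Rewrite as (1 − 103/n)^(6n). By the standard limit (1 + x/n)^n → e^x, we have (1 − 103/n)^n → e^(−103), and raising to the 6th power gives e^(−618).
More precisely, ln[(1 − 103/n)^(6n)] = 6n · ln(1 − 103/n) = 6n · (-103/n + O(1/n^2)) = -618 + O(1/n) → -618.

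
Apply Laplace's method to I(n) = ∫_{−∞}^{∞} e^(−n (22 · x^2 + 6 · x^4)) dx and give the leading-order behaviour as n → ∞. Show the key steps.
I(n) ~ sqrt(π/(22n))

φ(x) = 22 · x^2 + 6 · x^4 has its unique global minimum at x* = 0 (since φ'(x) = 44x + 24x^3 = 0 only at x = 0 for real x with both coefficients positive, and φ → ∞ as |x| → ∞). At x* = 0, φ(0) = 0 and φ''(0) = 44. Laplace's method then gives
  I(n) ~ sqrt(2π / (n · φ''(0))) · e^(−n φ(0)) = sqrt(2π / (44n)) = sqrt(π/(22n)).
The 6 · x^4 term contributes only at subleading order (an O(1/n) relative correction).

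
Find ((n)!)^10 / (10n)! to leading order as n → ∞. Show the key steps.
((n)!)^10/(10n)! ~ ((2π·n)^(9/2) / sqrt(10)) · 10^(−10·n)  →  0

Write N = n. Stirling: N! ~ sqrt(2π N)(N/e)^N and (10N)! ~ sqrt(2π·10N)·(10N/e)^(10N).
  (N!)^10/(10N)! ~ (2π N)^(10/2) (N/e)^(10N) / [sqrt(2π·10N) (10N/e)^(10N)]
     = (2π N)^(10/2) / sqrt(2π·10N) · (N/(10N))^(10N)
     = (2π N)^((10−1)/2) / sqrt(10) · 10^(−10N).
Since 10^10 > 1, the factor 10^(−10N) decays exponentially, so the ratio → 0. Substituting N = n gives the stated form.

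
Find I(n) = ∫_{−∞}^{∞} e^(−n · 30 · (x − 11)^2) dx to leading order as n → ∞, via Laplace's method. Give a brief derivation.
I(n) = sqrt(π/(30n))

Here φ(x) = 30 · (x − 11)^2 has its unique minimum at x* = 11 with φ(x*) = 0 and φ''(x*) = 60. Laplace's method gives
  I(n) ~ e^(−n φ(x*)) · sqrt(2π / (n · φ''(x*))) = sqrt(2π / (60n)) = sqrt(π/(30n)).
This is exact: substituting u = (x − 11)·sqrt(30n) gives I(n) = (1/sqrt(30n)) ∫_{−∞}^{∞} e^(−u^2) du = sqrt(π/(30n)).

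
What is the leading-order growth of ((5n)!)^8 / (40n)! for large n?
((5n)!)^8/(40n)! ~ ((2π·5n)^(7/2) / sqrt(8)) · 8^(−8·5n)  →  0

Write N = 5n. Stirling: N! ~ sqrt(2π N)(N/e)^N and (8N)! ~ sqrt(2π·8N)·(8N/e)^(8N).
  (N!)^8/(8N)! ~ (2π N)^(8/2) (N/e)^(8N) / [sqrt(2π·8N) (8N/e)^(8N)]
     = (2π N)^(8/2) / sqrt(2π·8N) · (N/(8N))^(8N)
     = (2π N)^((8−1)/2) / sqrt(8) · 8^(−8N).
Since 8^8 > 1, the factor 8^(−8N) decays exponentially, so the ratio → 0. Substituting N = 5n gives the stated form.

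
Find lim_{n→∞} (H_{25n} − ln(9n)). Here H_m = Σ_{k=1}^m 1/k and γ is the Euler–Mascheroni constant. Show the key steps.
lim = ln(25/9) + γ

By Euler-Maclaurin, H_m = ln m + γ + O(1/m). So
  H_{25n} − ln(9n) = ln(25n) + γ − ln(9n) + O(1/n)
                       = ln(25/9) + γ + O(1/n).
Hence the limit is ln(25/9) + γ.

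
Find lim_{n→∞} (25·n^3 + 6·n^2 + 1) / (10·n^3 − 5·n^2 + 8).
lim = 25/10 = 5/2

For large n the leading n^3 terms dominate both numerator and denominator. Dividing top and bottom by n^3, every other term tends to 0, leaving 25/10 = 5/2.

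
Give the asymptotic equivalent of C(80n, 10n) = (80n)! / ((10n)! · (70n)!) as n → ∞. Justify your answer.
C(80n, 10n) ~ (16777216/823543)^(10n) · sqrt(4/(7π·10n))

Write N = 10n. Apply Stirling to each factorial:
  (8N)! ~ sqrt(2π·8N) · (8N/e)^(8N),
  N! ~ sqrt(2π N) · (N/e)^N,
  (7N)! ~ sqrt(2π·7N) · (7N/e)^(7N).
The exponential factors combine to (8N)^(8N) / (N^N · (7N)^(7N)) = 8^(8N)/7^(7N) = (8^8/7^7)^N = (16777216/823543)^N.
The square-root prefactors combine to sqrt(2π·8N) / (sqrt(2π N)·sqrt(2π·7N)) = sqrt(8 / (2π·7·N)) = sqrt(4/(7π·10n)).
Substituting N = 10n: C(80n, 10n) ~ (16777216/823543)^(10n) · sqrt(4/(7π·10n)).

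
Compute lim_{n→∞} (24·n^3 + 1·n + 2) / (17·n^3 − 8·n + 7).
lim = 24/17

For large n the leading n^3 terms dominate both numerator and denominator. Dividing top and bottom by n^3, every other term tends to 0, leaving 24/17.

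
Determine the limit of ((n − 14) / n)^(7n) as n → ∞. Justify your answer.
lim = e^(−98)

Rewrite as (1 − 14/n)^(7n). By the standard limit (1 + x/n)^n → e^x, we have (1 − 14/n)^n → e^(−14), and raising to the 7th power gives e^(−98).
More precisely, ln[(1 − 14/n)^(7n)] = 7n · ln(1 − 14/n) = 7n · (-14/n + O(1/n^2)) = -98 + O(1/n) → -98.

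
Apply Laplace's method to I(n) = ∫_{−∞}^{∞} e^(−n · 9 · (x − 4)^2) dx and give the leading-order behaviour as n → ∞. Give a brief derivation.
I(n) = sqrt(π/(9n))

Here φ(x) = 9 · (x − 4)^2 has its unique minimum at x* = 4 with φ(x*) = 0 and φ''(x*) = 18. Laplace's method gives
  I(n) ~ e^(−n φ(x*)) · sqrt(2π / (n · φ''(x*))) = sqrt(2π / (18n)) = sqrt(π/(9n)).
This is exact: substituting u = (x − 4)·sqrt(9n) gives I(n) = (1/sqrt(9n)) ∫_{−∞}^{∞} e^(−u^2) du = sqrt(π/(9n)).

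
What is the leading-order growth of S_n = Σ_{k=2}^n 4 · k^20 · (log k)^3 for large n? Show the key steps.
S_n ~ 4 · n^21 · (log n)^3 / 21

By integral comparison, S_n = ∫_1^n 4 · x^20 · (log x)^3 dx + O(n^20 · (log n)^3). For the integral, the leading term of ∫_1^n x^20 (log x)^3 dx is n^21/21 · (log n)^3 (by repeated integration by parts; each step lowers the log-exponent and produces a relatively O(1/log n) correction). Hence S_n ~ 4 · n^21 · (log n)^3 / 21.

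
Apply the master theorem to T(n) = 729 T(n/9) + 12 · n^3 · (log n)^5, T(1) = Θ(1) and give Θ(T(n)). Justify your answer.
T(n) = Θ(n^3 · (log n)^6)

Here log_9 729 = 3 and f(n) = 12 · n^3 · (log n)^5 = Θ(n^(log_9 729) · (log n)^5). This is the extended Case 2 of the master theorem (f matches the critical exponent up to log factors), giving T(n) = Θ(n^(log_9 729) · (log n)^(5+1)) = Θ(n^3 · (log n)^6).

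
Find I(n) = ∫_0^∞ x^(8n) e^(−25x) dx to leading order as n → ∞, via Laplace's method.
I(n) ~ (sqrt(2π·8n) / 25) · (8n/(25e))^(8n)

Write the integrand as exp(8n ln x − 25x) and set f(x) = 8n ln x − 25x. Then f'(x) = 8n/x − 25 = 0 at x* = 8n/25, and f''(x*) = −8n/x*^2 = −25^2/(8n). Laplace's method (interior maximum) gives
  I(n) ~ e^(f(x*)) · sqrt(2π / |f''(x*)|)
        = exp(8n ln(8n/25) − 8n) · sqrt(2π · 8n / 25^2)
        = (8n/25)^(8n) e^(−8n) · sqrt(2π·8n) / 25
        = (sqrt(2π·8n) / 25) · (8n/(25e))^(8n).
This matches Γ(8n+1)/25^(8n+1) with Stirling applied to Γ.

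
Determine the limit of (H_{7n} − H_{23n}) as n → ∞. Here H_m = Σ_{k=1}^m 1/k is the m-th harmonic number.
lim = ln(7/23)

Euler-Maclaurin gives H_m = ln m + γ + 1/(2m) + O(1/m^2). The γ and O(1/m) terms cancel in the difference:
  H_{7n} − H_{23n} = ln(7n) − ln(23n) + O(1/n) = ln(7/23) + O(1/n).
Hence the limit is ln(7/23).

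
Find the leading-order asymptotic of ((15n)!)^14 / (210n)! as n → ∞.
((15n)!)^14/(210n)! ~ ((2π·15n)^(13/2) / sqrt(14)) · 14^(−14·15n)  →  0

Write N = 15n. Stirling: N! ~ sqrt(2π N)(N/e)^N and (14N)! ~ sqrt(2π·14N)·(14N/e)^(14N).
  (N!)^14/(14N)! ~ (2π N)^(14/2) (N/e)^(14N) / [sqrt(2π·14N) (14N/e)^(14N)]
     = (2π N)^(14/2) / sqrt(2π·14N) · (N/(14N))^(14N)
     = (2π N)^((14−1)/2) / sqrt(14) · 14^(−14N).
Since 14^14 > 1, the factor 14^(−14N) decays exponentially, so the ratio → 0. Substituting N = 15n gives the stated form.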